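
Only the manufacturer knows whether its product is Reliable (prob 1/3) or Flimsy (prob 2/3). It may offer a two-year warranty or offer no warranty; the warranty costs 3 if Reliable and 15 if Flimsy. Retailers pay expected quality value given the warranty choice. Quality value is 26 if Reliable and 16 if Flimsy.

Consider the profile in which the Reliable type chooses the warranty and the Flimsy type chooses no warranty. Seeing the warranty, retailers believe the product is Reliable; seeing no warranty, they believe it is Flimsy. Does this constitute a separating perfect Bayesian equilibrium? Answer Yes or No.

Yes

Under these beliefs, the warranty earns price 26 and no warranty earns price 16.
Reliable: the warranty nets 26 − 3 = 23; no warranty nets 16. Reliable prefers the warranty.
Flimsy: the warranty nets 26 − 15 = 11; no warranty nets 16. Flimsy prefers no warranty.
Neither type deviates, so the separating profile is an equilibrium.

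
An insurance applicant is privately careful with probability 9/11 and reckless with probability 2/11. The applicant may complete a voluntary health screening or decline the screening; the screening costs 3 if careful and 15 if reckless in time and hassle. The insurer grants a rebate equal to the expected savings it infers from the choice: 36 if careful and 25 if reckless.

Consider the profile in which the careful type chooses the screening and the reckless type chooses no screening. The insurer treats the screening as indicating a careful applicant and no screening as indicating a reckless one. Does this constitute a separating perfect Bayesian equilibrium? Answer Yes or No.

Under these beliefs, the screening earns rebate 36 and no screening earns rebate 25.
careful: the screening nets 36 − 3 = 33; no screening nets 25. careful prefers the screening.
reckless: the screening nets 36 − 15 = 21; no screening nets 25. reckless prefers no screening.
Neither type deviates, so the separating profile is an equilibrium.

Yes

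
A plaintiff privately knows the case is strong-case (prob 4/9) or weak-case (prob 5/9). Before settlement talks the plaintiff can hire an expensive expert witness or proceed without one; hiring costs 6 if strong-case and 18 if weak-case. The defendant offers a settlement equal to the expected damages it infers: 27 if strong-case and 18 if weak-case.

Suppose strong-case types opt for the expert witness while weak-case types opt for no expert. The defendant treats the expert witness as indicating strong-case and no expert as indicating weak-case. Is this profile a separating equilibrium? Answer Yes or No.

Under these beliefs, the expert witness earns settlement 27 and no expert earns settlement 18.
strong-case: the expert witness nets 27 − 6 = 21; no expert nets 18. strong-case prefers the expert witness.
weak-case: the expert witness nets 27 − 18 = 9; no expert nets 18. weak-case prefers no expert.
Neither type deviates, so the separating profile is an equilibrium.

Yes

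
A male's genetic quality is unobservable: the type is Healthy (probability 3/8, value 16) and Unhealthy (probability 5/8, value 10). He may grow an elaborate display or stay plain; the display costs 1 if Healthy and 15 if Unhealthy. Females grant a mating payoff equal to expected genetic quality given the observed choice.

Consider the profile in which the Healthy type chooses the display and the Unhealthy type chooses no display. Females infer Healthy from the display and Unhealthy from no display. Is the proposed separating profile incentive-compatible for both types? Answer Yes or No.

Under these beliefs, the display earns mating payoff 16 and no display earns mating payoff 10.
Healthy: the display nets 16 − 1 = 15; no display nets 10. Healthy prefers the display.
Unhealthy: the display nets 16 − 15 = 1; no display nets 10. Unhealthy prefers no display.
Neither type deviates, so the separating profile is an equilibrium.

Yes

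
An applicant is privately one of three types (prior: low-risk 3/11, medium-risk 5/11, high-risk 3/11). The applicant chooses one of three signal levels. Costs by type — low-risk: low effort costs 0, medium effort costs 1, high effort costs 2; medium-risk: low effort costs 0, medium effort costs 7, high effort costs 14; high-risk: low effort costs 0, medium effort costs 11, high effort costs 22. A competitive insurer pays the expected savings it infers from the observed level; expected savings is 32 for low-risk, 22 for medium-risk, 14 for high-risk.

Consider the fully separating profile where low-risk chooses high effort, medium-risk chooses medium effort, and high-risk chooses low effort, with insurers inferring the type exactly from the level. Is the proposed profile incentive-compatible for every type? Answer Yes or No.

No

Separating rebates: high effort → 32, medium effort → 22, low effort → 14.
low-risk (assigned high effort): low effort: 14 − 0 = 14; medium effort: 22 − 1 = 21; high effort: 32 − 2 = 30. low-risk stays.
medium-risk (assigned medium effort): low effort: 14 − 0 = 14; medium effort: 22 − 7 = 15; high effort: 32 − 14 = 18. medium-risk prefers high effort.
high-risk (assigned low effort): low effort: 14 − 0 = 14; medium effort: 22 − 11 = 11; high effort: 32 − 22 = 10. high-risk stays.
At least one type deviates; the separating profile fails.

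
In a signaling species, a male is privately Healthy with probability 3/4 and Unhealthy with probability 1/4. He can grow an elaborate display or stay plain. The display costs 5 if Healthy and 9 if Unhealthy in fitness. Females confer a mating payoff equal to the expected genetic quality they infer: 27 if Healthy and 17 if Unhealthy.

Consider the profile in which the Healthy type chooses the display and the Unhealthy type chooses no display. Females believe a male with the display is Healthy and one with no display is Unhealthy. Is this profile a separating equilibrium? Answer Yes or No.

No

Under these beliefs, the display earns mating payoff 27 and no display earns mating payoff 17.
Healthy: the display nets 27 − 5 = 22; no display nets 17. Healthy prefers the display.
Unhealthy: the display nets 27 − 9 = 18; no display nets 17. Unhealthy would deviate to the display.
Unhealthy has a profitable deviation, so the profile is not an equilibrium.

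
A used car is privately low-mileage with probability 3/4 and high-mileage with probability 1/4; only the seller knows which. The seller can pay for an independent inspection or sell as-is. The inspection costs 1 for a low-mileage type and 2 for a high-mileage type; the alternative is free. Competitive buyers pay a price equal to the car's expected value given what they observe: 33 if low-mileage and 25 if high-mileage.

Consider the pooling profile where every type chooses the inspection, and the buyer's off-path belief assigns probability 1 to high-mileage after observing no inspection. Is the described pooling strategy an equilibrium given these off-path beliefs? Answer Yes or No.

Yes

On path, the buyer holds the prior and pays 3/4·33 + 1/4·25 = 31. Off path (no inspection), believing high-mileage, it pays 25.
low-mileage: the inspection nets 31 − 1 = 30; no inspection nets 25. low-mileage stays.
high-mileage: the inspection nets 31 − 2 = 29; no inspection nets 25. high-mileage stays.
No type deviates, so pooling is sustained.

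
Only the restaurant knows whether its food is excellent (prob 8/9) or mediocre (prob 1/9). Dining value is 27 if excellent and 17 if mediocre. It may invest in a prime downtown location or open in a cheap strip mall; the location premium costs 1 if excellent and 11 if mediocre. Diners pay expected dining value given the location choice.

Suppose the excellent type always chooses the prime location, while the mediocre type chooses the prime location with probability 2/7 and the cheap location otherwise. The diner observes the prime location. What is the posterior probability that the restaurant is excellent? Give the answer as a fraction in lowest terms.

28/29

P(the prime location) = (8/9)·1 + (1/9)·(2/7) = 58/63.
By Bayes' rule, P(excellent | the prime location) = (8/9) / (58/63) = 28/29.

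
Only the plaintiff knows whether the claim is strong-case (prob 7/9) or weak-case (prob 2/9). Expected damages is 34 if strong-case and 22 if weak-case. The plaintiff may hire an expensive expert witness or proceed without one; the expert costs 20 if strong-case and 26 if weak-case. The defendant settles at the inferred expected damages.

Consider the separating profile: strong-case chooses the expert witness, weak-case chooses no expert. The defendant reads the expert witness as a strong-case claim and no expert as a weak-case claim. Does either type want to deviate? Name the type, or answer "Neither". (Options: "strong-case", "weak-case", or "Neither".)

The expert witness pays 34; no expert pays 22.
strong-case: assigned the expert witness, nets 34 − 20 = 14; deviating to no expert nets 22.
weak-case: assigned no expert, nets 22; deviating to the expert witness nets 34 − 26 = 8.
The strong-case type gains 8 by deviating.

strong-case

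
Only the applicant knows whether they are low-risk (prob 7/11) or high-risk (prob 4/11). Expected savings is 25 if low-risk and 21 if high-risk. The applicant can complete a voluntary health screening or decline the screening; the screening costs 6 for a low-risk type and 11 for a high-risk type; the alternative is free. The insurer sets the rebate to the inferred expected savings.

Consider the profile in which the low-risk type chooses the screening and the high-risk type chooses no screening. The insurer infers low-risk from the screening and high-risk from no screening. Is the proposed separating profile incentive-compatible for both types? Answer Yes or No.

No

Under these beliefs, the screening earns rebate 25 and no screening earns rebate 21.
low-risk: the screening nets 25 − 6 = 19; no screening nets 21. low-risk would deviate to no screening.
high-risk: the screening nets 25 − 11 = 14; no screening nets 21. high-risk prefers no screening.
low-risk has a profitable deviation, so the profile is not an equilibrium.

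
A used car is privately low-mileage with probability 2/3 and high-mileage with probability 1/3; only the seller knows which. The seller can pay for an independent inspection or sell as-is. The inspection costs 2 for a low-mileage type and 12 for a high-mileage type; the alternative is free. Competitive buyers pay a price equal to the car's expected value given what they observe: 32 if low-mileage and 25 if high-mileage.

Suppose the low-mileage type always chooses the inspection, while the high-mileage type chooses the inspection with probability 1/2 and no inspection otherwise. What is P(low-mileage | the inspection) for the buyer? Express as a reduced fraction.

4/5

P(the inspection) = (2/3)·1 + (1/3)·(1/2) = 5/6.
By Bayes' rule, P(low-mileage | the inspection) = (2/3) / (5/6) = 4/5.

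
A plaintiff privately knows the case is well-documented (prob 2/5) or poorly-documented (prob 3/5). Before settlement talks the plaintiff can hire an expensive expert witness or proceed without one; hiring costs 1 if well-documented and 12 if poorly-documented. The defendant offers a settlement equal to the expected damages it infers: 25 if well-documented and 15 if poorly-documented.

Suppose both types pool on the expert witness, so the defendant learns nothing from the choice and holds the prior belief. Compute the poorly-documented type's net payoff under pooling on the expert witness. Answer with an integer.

7

Pooled settlement = 2/5·25 + 3/5·15 = 19.
poorly-documented pays cost 12 for the expert witness, so net payoff = 19 − 12 = 7.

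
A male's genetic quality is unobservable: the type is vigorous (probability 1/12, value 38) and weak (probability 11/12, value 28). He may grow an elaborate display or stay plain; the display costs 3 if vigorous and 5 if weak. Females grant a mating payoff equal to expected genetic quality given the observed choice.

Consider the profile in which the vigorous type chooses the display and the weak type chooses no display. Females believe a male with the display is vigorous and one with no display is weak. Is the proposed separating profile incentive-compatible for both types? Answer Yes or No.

No

Under these beliefs, the display earns mating payoff 38 and no display earns mating payoff 28.
vigorous: the display nets 38 − 3 = 35; no display nets 28. vigorous prefers the display.
weak: the display nets 38 − 5 = 33; no display nets 28. weak would deviate to the display.
weak has a profitable deviation, so the profile is not an equilibrium.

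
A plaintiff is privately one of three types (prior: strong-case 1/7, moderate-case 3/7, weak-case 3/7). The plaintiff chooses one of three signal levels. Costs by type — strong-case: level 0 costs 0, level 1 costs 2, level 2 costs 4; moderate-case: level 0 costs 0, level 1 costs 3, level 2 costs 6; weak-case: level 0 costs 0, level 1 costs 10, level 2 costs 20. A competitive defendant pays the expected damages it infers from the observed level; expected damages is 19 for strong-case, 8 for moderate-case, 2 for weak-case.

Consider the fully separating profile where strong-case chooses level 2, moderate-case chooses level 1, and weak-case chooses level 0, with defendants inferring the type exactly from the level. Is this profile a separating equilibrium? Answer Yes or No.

No

Separating settlements: level 2 → 19, level 1 → 8, level 0 → 2.
strong-case (assigned level 2): level 0: 2 − 0 = 2; level 1: 8 − 2 = 6; level 2: 19 − 4 = 15. strong-case stays.
moderate-case (assigned level 1): level 0: 2 − 0 = 2; level 1: 8 − 3 = 5; level 2: 19 − 6 = 13. moderate-case prefers level 2.
weak-case (assigned level 0): level 0: 2 − 0 = 2; level 1: 8 − 10 = -2; level 2: 19 − 20 = -1. weak-case stays.
At least one type deviates; the separating profile fails.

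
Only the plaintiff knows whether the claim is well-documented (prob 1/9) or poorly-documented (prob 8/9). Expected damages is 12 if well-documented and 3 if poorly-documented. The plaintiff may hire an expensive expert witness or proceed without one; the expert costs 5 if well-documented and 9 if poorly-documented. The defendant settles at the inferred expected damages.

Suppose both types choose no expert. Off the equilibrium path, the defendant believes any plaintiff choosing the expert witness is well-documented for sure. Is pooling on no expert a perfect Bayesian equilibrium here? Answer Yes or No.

On path, the defendant holds the prior and pays 1/9·12 + 8/9·3 = 4. Off path (the expert witness), believing well-documented, it pays 12.
well-documented: no expert nets 4; the expert witness nets 12 − 5 = 7. well-documented would deviate.
poorly-documented: no expert nets 4; the expert witness nets 12 − 9 = 3. poorly-documented stays.
A type deviates, so pooling fails.

No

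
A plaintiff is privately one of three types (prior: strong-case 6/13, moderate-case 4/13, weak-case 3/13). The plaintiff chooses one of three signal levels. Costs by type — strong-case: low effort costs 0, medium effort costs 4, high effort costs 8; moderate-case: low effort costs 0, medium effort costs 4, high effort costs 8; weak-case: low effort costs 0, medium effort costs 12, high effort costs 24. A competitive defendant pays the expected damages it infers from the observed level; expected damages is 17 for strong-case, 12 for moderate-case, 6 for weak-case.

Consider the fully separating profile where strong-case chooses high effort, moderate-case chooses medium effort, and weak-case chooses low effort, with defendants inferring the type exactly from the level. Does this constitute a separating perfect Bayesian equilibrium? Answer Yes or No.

Separating settlements: high effort → 17, medium effort → 12, low effort → 6.
strong-case (assigned high effort): low effort: 6 − 0 = 6; medium effort: 12 − 4 = 8; high effort: 17 − 8 = 9. strong-case stays.
moderate-case (assigned medium effort): low effort: 6 − 0 = 6; medium effort: 12 − 4 = 8; high effort: 17 − 8 = 9. moderate-case prefers high effort.
weak-case (assigned low effort): low effort: 6 − 0 = 6; medium effort: 12 − 12 = 0; high effort: 17 − 24 = -7. weak-case stays.
At least one type deviates; the separating profile fails.

No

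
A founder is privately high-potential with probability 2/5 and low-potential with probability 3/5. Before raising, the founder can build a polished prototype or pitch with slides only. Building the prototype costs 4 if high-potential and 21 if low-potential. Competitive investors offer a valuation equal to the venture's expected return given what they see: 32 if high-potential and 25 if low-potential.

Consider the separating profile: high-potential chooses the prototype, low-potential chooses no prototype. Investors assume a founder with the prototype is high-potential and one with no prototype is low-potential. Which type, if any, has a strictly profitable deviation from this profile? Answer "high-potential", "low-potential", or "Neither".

The prototype pays 32; no prototype pays 25.
high-potential: assigned the prototype, nets 32 − 4 = 28; deviating to no prototype nets 25.
low-potential: assigned no prototype, nets 25; deviating to the prototype nets 32 − 21 = 11.
Both types strictly prefer their assigned action; no profitable deviation.

Neither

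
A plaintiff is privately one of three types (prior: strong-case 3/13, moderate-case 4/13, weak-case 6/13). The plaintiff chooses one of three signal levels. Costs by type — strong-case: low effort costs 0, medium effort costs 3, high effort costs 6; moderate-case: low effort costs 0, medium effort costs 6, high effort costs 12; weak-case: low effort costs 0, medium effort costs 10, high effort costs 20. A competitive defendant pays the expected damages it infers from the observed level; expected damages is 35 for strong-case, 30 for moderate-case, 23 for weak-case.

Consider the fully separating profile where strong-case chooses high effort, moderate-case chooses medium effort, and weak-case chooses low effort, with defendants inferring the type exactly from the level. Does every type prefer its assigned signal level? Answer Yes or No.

Separating settlements: high effort → 35, medium effort → 30, low effort → 23.
strong-case (assigned high effort): low effort: 23 − 0 = 23; medium effort: 30 − 3 = 27; high effort: 35 − 6 = 29. strong-case stays.
moderate-case (assigned medium effort): low effort: 23 − 0 = 23; medium effort: 30 − 6 = 24; high effort: 35 − 12 = 23. moderate-case stays.
weak-case (assigned low effort): low effort: 23 − 0 = 23; medium effort: 30 − 10 = 20; high effort: 35 − 20 = 15. weak-case stays.
Every type prefers its assigned level; separation holds.

Yes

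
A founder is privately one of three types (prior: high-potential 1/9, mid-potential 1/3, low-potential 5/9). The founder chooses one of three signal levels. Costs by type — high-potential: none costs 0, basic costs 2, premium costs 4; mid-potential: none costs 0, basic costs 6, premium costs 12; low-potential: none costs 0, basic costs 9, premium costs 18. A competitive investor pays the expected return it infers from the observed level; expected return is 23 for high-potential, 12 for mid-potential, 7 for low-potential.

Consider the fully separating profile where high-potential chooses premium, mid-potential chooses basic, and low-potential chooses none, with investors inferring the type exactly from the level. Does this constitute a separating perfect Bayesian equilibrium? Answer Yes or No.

No

Separating valuations: premium → 23, basic → 12, none → 7.
high-potential (assigned premium): none: 7 − 0 = 7; basic: 12 − 2 = 10; premium: 23 − 4 = 19. high-potential stays.
mid-potential (assigned basic): none: 7 − 0 = 7; basic: 12 − 6 = 6; premium: 23 − 12 = 11. mid-potential prefers premium.
low-potential (assigned none): none: 7 − 0 = 7; basic: 12 − 9 = 3; premium: 23 − 18 = 5. low-potential stays.
At least one type deviates; the separating profile fails.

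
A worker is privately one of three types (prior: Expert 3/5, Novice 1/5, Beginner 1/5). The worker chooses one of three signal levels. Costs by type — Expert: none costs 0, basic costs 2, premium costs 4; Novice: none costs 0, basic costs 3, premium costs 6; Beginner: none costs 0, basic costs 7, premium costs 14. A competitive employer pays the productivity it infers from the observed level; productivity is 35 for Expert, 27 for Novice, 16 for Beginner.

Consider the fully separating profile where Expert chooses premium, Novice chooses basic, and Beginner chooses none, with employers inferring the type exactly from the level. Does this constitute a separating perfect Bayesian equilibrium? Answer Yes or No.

No

Separating wages: premium → 35, basic → 27, none → 16.
Expert (assigned premium): none: 16 − 0 = 16; basic: 27 − 2 = 25; premium: 35 − 4 = 31. Expert stays.
Novice (assigned basic): none: 16 − 0 = 16; basic: 27 − 3 = 24; premium: 35 − 6 = 29. Novice prefers premium.
Beginner (assigned none): none: 16 − 0 = 16; basic: 27 − 7 = 20; premium: 35 − 14 = 21. Beginner prefers premium.
At least one type deviates; the separating profile fails.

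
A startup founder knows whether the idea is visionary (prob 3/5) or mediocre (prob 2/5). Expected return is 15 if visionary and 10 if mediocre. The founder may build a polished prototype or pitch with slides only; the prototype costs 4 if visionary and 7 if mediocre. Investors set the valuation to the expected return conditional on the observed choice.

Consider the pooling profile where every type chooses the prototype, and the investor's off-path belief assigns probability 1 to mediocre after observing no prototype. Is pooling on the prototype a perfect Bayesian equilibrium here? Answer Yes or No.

No

On path, the investor holds the prior and pays 3/5·15 + 2/5·10 = 13. Off path (no prototype), believing mediocre, it pays 10.
visionary: the prototype nets 13 − 4 = 9; no prototype nets 10. visionary would deviate.
mediocre: the prototype nets 13 − 7 = 6; no prototype nets 10. mediocre would deviate.
A type deviates, so pooling fails.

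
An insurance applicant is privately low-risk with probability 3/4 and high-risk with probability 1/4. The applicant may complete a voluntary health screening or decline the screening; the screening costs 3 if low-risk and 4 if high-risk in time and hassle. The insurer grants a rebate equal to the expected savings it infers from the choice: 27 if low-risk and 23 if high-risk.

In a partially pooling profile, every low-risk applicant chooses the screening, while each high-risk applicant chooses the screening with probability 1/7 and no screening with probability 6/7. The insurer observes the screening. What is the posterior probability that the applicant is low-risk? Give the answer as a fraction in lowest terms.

P(the screening) = (3/4)·1 + (1/4)·(1/7) = 11/14.
By Bayes' rule, P(low-risk | the screening) = (3/4) / (11/14) = 21/22.

21/22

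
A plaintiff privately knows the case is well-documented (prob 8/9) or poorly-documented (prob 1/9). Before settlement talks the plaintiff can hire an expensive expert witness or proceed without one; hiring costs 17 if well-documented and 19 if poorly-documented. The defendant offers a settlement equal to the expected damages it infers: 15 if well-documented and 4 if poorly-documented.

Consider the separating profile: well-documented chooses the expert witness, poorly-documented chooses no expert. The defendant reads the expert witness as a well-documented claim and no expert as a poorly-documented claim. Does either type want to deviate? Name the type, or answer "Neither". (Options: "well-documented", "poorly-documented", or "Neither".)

well-documented

The expert witness pays 15; no expert pays 4.
well-documented: assigned the expert witness, nets 15 − 17 = -2; deviating to no expert nets 4.
poorly-documented: assigned no expert, nets 4; deviating to the expert witness nets 15 − 19 = -4.
The well-documented type gains 6 by deviating.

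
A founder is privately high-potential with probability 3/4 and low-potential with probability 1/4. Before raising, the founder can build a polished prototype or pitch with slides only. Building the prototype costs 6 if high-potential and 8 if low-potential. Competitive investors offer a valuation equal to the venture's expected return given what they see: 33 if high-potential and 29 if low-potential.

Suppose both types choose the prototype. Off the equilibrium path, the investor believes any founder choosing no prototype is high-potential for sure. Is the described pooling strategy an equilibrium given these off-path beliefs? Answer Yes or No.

No

On path, the investor holds the prior and pays 3/4·33 + 1/4·29 = 32. Off path (no prototype), believing high-potential, it pays 33.
high-potential: the prototype nets 32 − 6 = 26; no prototype nets 33. high-potential would deviate.
low-potential: the prototype nets 32 − 8 = 24; no prototype nets 33. low-potential would deviate.
A type deviates, so pooling fails.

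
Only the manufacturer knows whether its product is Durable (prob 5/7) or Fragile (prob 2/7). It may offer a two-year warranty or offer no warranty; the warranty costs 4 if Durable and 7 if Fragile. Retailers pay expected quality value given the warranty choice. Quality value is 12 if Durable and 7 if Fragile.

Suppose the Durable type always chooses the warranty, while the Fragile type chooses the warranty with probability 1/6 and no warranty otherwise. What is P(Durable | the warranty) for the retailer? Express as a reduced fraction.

15/16

P(the warranty) = (5/7)·1 + (2/7)·(1/6) = 16/21.
By Bayes' rule, P(Durable | the warranty) = (5/7) / (16/21) = 15/16.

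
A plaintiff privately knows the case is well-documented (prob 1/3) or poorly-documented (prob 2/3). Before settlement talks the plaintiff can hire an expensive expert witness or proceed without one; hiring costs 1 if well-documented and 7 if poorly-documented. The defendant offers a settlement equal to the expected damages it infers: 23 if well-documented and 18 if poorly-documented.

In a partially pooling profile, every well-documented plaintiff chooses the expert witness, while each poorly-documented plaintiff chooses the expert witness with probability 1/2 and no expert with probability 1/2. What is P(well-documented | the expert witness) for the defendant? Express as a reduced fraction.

P(the expert witness) = (1/3)·1 + (2/3)·(1/2) = 2/3.
By Bayes' rule, P(well-documented | the expert witness) = (1/3) / (2/3) = 1/2.

1/2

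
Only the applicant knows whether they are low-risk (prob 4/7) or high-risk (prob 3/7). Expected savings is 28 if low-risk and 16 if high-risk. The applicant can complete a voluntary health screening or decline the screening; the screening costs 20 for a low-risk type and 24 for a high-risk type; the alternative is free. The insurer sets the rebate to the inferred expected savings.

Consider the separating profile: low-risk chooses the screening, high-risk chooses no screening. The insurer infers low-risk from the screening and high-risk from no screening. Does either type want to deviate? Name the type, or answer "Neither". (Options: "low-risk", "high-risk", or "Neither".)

The screening pays 28; no screening pays 16.
low-risk: assigned the screening, nets 28 − 20 = 8; deviating to no screening nets 16.
high-risk: assigned no screening, nets 16; deviating to the screening nets 28 − 24 = 4.
The low-risk type gains 8 by deviating.

low-risk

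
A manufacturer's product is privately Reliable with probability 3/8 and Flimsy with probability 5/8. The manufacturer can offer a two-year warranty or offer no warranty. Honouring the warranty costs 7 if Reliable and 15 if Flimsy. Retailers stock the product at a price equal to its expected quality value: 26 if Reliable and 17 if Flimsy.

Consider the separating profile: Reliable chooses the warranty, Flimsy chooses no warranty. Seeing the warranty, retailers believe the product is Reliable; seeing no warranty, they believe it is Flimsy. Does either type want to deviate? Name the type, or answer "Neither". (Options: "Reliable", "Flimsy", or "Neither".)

Neither

The warranty pays 26; no warranty pays 17.
Reliable: assigned the warranty, nets 26 − 7 = 19; deviating to no warranty nets 17.
Flimsy: assigned no warranty, nets 17; deviating to the warranty nets 26 − 15 = 11.
Both types strictly prefer their assigned action; no profitable deviation.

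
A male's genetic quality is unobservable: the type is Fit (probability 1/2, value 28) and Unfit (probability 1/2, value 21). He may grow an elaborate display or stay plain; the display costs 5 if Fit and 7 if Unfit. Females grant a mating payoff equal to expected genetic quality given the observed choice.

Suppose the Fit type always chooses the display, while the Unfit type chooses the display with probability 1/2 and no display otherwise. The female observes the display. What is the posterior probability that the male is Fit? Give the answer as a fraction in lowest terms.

2/3

P(the display) = (1/2)·1 + (1/2)·(1/2) = 3/4.
By Bayes' rule, P(Fit | the display) = (1/2) / (3/4) = 2/3.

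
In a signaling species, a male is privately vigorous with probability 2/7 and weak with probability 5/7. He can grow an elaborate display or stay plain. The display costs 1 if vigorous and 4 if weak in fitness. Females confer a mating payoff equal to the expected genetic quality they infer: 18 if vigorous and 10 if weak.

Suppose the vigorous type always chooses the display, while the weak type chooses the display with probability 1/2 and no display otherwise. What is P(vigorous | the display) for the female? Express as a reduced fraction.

4/9

P(the display) = (2/7)·1 + (5/7)·(1/2) = 9/14.
By Bayes' rule, P(vigorous | the display) = (2/7) / (9/14) = 4/9.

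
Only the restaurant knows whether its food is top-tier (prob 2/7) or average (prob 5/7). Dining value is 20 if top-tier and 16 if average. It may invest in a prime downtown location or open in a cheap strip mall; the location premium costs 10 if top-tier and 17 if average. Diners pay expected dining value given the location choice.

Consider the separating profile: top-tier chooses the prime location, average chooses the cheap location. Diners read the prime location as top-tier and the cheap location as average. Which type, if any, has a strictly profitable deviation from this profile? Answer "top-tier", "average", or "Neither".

top-tier

The prime location pays 20; the cheap location pays 16.
top-tier: assigned the prime location, nets 20 − 10 = 10; deviating to the cheap location nets 16.
average: assigned the cheap location, nets 16; deviating to the prime location nets 20 − 17 = 3.
The top-tier type gains 6 by deviating.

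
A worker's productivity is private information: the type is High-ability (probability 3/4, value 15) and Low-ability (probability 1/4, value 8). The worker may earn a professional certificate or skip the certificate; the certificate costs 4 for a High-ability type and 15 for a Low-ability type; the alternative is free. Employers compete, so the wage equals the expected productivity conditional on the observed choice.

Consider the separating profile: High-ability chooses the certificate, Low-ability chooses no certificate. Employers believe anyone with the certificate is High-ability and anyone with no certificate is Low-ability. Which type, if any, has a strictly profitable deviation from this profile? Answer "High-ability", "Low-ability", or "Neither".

The certificate pays 15; no certificate pays 8.
High-ability: assigned the certificate, nets 15 − 4 = 11; deviating to no certificate nets 8.
Low-ability: assigned no certificate, nets 8; deviating to the certificate nets 15 − 15 = 0.
Both types strictly prefer their assigned action; no profitable deviation.

Neither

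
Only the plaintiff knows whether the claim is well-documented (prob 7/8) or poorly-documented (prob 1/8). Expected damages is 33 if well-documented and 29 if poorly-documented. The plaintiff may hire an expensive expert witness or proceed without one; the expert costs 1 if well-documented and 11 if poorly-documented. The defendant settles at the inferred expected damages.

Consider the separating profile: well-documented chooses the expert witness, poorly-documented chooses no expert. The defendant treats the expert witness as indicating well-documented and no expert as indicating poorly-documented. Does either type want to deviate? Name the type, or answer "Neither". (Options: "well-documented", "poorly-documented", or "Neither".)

The expert witness pays 33; no expert pays 29.
well-documented: assigned the expert witness, nets 33 − 1 = 32; deviating to no expert nets 29.
poorly-documented: assigned no expert, nets 29; deviating to the expert witness nets 33 − 11 = 22.
Both types strictly prefer their assigned action; no profitable deviation.

Neither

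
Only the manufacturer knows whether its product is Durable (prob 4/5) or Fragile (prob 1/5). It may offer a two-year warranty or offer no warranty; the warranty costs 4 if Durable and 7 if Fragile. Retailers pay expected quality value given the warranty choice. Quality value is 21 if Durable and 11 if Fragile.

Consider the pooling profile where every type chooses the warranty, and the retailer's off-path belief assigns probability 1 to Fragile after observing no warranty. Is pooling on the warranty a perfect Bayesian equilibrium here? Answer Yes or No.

Yes

On path, the retailer holds the prior and pays 4/5·21 + 1/5·11 = 19. Off path (no warranty), believing Fragile, it pays 11.
Durable: the warranty nets 19 − 4 = 15; no warranty nets 11. Durable stays.
Fragile: the warranty nets 19 − 7 = 12; no warranty nets 11. Fragile stays.
No type deviates, so pooling is sustained.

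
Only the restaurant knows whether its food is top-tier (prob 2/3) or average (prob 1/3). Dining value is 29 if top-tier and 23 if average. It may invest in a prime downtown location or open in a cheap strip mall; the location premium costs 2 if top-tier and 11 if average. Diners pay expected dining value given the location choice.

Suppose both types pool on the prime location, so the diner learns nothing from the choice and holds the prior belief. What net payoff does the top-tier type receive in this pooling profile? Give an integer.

Pooled price premium = 2/3·29 + 1/3·23 = 27.
top-tier pays cost 2 for the prime location, so net payoff = 27 − 2 = 25.

25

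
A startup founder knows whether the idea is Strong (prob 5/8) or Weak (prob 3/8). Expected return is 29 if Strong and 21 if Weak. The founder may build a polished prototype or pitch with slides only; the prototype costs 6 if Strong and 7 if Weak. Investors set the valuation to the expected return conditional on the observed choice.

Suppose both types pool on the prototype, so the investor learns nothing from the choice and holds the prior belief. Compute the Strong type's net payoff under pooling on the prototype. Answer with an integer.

20

Pooled valuation = 5/8·29 + 3/8·21 = 26.
Strong pays cost 6 for the prototype, so net payoff = 26 − 6 = 20.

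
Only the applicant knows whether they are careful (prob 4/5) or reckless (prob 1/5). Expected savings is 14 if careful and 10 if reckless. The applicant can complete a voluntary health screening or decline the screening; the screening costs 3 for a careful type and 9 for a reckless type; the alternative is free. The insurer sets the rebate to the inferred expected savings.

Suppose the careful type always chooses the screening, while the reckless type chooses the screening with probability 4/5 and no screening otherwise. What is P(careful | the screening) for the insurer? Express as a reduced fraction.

5/6

P(the screening) = (4/5)·1 + (1/5)·(4/5) = 24/25.
By Bayes' rule, P(careful | the screening) = (4/5) / (24/25) = 5/6.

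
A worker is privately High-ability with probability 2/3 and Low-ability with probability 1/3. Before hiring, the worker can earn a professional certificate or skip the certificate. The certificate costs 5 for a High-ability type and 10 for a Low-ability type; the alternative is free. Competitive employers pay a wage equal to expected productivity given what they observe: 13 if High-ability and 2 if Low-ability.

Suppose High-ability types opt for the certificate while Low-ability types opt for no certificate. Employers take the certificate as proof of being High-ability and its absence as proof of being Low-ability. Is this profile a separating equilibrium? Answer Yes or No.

Under these beliefs, the certificate earns wage 13 and no certificate earns wage 2.
High-ability: the certificate nets 13 − 5 = 8; no certificate nets 2. High-ability prefers the certificate.
Low-ability: the certificate nets 13 − 10 = 3; no certificate nets 2. Low-ability would deviate to the certificate.
Low-ability has a profitable deviation, so the profile is not an equilibrium.

No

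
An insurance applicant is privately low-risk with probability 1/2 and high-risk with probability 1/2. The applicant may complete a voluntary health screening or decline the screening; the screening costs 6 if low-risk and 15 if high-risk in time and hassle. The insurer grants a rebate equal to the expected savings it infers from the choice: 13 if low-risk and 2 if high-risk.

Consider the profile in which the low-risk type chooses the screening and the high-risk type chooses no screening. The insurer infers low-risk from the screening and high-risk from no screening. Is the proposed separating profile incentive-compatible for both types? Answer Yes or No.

Yes

Under these beliefs, the screening earns rebate 13 and no screening earns rebate 2.
low-risk: the screening nets 13 − 6 = 7; no screening nets 2. low-risk prefers the screening.
high-risk: the screening nets 13 − 15 = -2; no screening nets 2. high-risk prefers no screening.
Neither type deviates, so the separating profile is an equilibrium.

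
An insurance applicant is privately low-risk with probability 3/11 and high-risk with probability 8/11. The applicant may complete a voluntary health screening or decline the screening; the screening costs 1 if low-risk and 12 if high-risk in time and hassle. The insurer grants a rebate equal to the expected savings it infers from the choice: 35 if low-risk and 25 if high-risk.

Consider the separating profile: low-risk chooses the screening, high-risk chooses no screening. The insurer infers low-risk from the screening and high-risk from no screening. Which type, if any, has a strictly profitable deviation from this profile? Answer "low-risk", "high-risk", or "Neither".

Neither

The screening pays 35; no screening pays 25.
low-risk: assigned the screening, nets 35 − 1 = 34; deviating to no screening nets 25.
high-risk: assigned no screening, nets 25; deviating to the screening nets 35 − 12 = 23.
Both types strictly prefer their assigned action; no profitable deviation.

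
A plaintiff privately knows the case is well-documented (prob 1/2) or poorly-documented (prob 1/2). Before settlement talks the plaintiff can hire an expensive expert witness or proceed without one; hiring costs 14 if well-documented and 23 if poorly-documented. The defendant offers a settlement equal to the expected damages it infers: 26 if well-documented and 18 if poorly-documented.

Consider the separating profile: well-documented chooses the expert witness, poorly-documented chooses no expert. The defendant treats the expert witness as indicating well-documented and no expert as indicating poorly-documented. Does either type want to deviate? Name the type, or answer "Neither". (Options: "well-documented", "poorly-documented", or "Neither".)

well-documented

The expert witness pays 26; no expert pays 18.
well-documented: assigned the expert witness, nets 26 − 14 = 12; deviating to no expert nets 18.
poorly-documented: assigned no expert, nets 18; deviating to the expert witness nets 26 − 23 = 3.
The well-documented type gains 6 by deviating.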